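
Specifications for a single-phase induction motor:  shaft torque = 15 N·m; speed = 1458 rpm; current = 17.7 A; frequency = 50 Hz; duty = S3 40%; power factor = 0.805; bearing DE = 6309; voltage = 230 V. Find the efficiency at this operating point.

ω = 2π × 1458/60 = 152.7 rad/s; P_out = τω = 15 × 152.7 = 2291 W
P_in = V·I·cosφ = 230 × 17.7 × 0.805 = 3277 W
η = P_out / P_in = 2291 / 3277 = 0.699 = 69.9%

69.9 %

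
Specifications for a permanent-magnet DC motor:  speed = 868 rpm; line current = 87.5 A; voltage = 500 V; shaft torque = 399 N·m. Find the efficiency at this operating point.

82.9 %

ω = 2π × 868/60 = 90.9 rad/s; P_out = τω = 399 × 90.9 = 36269 W
P_in = V·I = 500 × 87.5 = 43750 W
η = P_out / P_in = 36269 / 43750 = 0.829 = 82.9%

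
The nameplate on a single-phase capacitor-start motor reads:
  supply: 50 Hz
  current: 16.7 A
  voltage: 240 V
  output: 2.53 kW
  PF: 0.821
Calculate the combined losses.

P_in = V·I·cosφ = 240×16.7×0.821 = 3291 W
P_out = 2530 W
Losses = P_in − P_out = 3291 − 2530 = 761 W

761 W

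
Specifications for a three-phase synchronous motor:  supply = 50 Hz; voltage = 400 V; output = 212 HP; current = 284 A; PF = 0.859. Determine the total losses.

P_in = √3·V·I·cosφ = 1.732×400×284×0.859 = 169013 W
P_out = 212×746 = 158152 W
Losses = P_in − P_out = 169013 − 158152 = 10861 W

10.9 kW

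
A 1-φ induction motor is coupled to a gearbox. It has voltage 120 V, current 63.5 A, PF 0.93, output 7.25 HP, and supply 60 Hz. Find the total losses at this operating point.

P_in = V·I·cosφ = 120×63.5×0.93 = 7087 W
P_out = 7.25×746 = 5409 W
Losses = P_in − P_out = 7087 − 5409 = 1678 W

1680 W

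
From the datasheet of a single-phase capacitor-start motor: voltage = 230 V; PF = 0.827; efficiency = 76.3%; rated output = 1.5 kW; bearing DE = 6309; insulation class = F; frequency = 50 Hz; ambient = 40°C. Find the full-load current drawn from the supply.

10.3 A

P_out = 1.5 kW = 1500 W
P_in = P_out / η = 1500 / 0.763 = 1966 W
I = P_in / (V·cosφ) = 1966 / (230 × 0.827) = 10.3 A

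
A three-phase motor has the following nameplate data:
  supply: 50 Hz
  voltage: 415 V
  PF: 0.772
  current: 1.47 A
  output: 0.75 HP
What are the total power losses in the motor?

P_in = √3·V·I·cosφ = 1.732×415×1.47×0.772 = 816 W
P_out = 0.75×746 = 560 W
Losses = P_in − P_out = 816 − 560 = 256 W

256 W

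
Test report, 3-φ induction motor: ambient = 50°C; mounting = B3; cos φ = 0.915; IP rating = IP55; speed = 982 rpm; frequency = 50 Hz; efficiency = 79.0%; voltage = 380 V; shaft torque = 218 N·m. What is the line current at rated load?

ω = 2π×982/60 = 102.8 rad/s; P_out = τω = 218 × 102.8 = 22410 W
P_in = P_out / η = 22410 / 0.790 = 28367 W
I_L = P_in / (√3·V_L·cosφ) = 28367 / (1.732 × 380 × 0.915) = 47.1 A

47.1 A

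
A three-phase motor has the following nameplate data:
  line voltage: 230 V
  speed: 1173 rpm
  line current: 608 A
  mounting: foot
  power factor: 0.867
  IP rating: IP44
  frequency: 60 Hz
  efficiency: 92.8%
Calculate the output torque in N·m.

1590 N·m

P_in = √3·V·I·cosφ = 1.732 × 230 × 608 × 0.867 = 209990 W
P_out = η·P_in = 0.928 × 209990 = 194871 W
n = 1173 rpm
ω = 2π×1173/60 = 122.8 rad/s
τ = P_out/ω = 194871/122.8 = 1590 N·m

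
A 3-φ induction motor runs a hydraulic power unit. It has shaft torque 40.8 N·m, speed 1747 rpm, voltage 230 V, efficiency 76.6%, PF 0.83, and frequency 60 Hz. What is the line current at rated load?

29.5 A

ω = 2π×1747/60 = 182.9 rad/s; P_out = τω = 40.8 × 182.9 = 7462 W
P_in = P_out / η = 7462 / 0.766 = 9742 W
I_L = P_in / (√3·V_L·cosφ) = 9742 / (1.732 × 230 × 0.83) = 29.5 A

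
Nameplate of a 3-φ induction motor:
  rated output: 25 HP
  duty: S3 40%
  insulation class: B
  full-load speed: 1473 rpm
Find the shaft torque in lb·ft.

89.2 lb·ft

P_out = 25 × 746 = 18650 W
ω = 2π × 1473/60 = 154.3 rad/s
τ = P_out/ω = 18650/154.3 = 120.9 N·m
In lb·ft: 120.9/1.356 = 89.2 lb·ft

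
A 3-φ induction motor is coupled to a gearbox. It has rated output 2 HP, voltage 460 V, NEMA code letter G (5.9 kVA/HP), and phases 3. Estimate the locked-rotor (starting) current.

14.8 A

S_LR = 5.9 × 2 = 11.8 kVA
I_LR = S_LR/(√3·V_L) = 11800/(1.732×460) = 14.8 A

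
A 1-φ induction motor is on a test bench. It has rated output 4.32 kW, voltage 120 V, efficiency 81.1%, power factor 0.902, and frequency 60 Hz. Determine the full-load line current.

P_out = 4.32 kW = 4320 W
P_in = P_out / η = 4320 / 0.811 = 5327 W
I = P_in / (V·cosφ) = 5327 / (120 × 0.902) = 49.2 A

49.2 A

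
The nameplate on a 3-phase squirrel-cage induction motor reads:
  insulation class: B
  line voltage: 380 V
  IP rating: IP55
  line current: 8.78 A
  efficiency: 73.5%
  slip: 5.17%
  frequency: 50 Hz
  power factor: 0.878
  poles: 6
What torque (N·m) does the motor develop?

37.6 N·m

P_in = √3·V·I·cosφ = 1.732 × 380 × 8.78 × 0.878 = 5074 W
P_out = η·P_in = 0.735 × 5074 = 3729 W
n_s = 120×50/6 = 1000 rpm; n = 1000×(1−0.0517) = 948 rpm
ω = 2π×948/60 = 99.27 rad/s
τ = P_out/ω = 3729/99.27 = 37.6 N·m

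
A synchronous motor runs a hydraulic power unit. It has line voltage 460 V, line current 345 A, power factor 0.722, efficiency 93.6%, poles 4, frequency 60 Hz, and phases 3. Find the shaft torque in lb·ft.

P_in = √3·V·I·cosφ = 1.732 × 460 × 345 × 0.722 = 198455 W
P_out = η·P_in = 0.936 × 198455 = 185754 W
n = n_s = 120×60/4 = 1800 rpm (synchronous)
ω = 2π×1800/60 = 188.5 rad/s
τ = P_out/ω = 185754/188.5 = 985.4 N·m
In lb·ft: 985.4/1.356 = 727 lb·ft

727 lb·ft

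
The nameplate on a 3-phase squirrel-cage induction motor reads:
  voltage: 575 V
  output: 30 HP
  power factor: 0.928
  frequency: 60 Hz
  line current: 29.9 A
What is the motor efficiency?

81.0 %

P_out = 30 × 746 = 22380 W
P_in = √3·V_L·I_L·cosφ = 1.732 × 575 × 29.9 × 0.928 = 27633 W
η = P_out / P_in = 22380 / 27633 = 0.810 = 81.0%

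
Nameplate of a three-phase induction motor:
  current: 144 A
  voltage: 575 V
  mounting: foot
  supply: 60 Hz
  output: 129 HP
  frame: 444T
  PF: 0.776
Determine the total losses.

P_in = √3·V·I·cosφ = 1.732×575×144×0.776 = 111286 W
P_out = 129×746 = 96234 W
Losses = P_in − P_out = 111286 − 96234 = 15052 W

15.1 kW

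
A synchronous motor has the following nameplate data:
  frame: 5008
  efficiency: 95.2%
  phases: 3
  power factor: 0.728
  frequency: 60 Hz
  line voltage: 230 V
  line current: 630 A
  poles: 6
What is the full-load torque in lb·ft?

1020 lb·ft

P_in = √3·V·I·cosφ = 1.732 × 230 × 630 × 0.728 = 182704 W
P_out = η·P_in = 0.952 × 182704 = 173934 W
n = n_s = 120×60/6 = 1200 rpm (synchronous)
ω = 2π×1200/60 = 125.7 rad/s
τ = P_out/ω = 173934/125.7 = 1384 N·m
In lb·ft: 1384/1.356 = 1020 lb·ft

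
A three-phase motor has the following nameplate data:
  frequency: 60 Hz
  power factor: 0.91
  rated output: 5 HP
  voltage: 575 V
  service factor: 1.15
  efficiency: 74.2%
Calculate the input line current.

5.55 A

P_out = 5 × 746 = 3730 W
P_in = P_out / η = 3730 / 0.742 = 5027 W
I_L = P_in / (√3·V_L·cosφ) = 5027 / (1.732 × 575 × 0.91) = 5.55 A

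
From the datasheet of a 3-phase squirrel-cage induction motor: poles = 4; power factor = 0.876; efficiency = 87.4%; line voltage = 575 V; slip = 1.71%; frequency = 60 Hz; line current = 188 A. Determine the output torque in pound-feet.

571 lb·ft

P_in = √3·V·I·cosφ = 1.732 × 575 × 188 × 0.876 = 164013 W
P_out = η·P_in = 0.874 × 164013 = 143347 W
n_s = 120×60/4 = 1800 rpm; n = 1800×(1−0.0171) = 1769 rpm
ω = 2π×1769/60 = 185.2 rad/s
τ = P_out/ω = 143347/185.2 = 774 N·m
In lb·ft: 774/1.356 = 571 lb·ft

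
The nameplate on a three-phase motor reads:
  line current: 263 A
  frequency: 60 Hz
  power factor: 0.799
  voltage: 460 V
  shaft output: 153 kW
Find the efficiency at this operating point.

91.4 %

P_out = 153 kW = 153000 W
P_in = √3·V_L·I_L·cosφ = 1.732 × 460 × 263 × 0.799 = 167420 W
η = P_out / P_in = 153000 / 167420 = 0.914 = 91.4%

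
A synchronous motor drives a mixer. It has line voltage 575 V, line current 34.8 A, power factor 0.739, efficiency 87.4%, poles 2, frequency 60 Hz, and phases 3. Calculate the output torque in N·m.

P_in = √3·V·I·cosφ = 1.732 × 575 × 34.8 × 0.739 = 25612 W
P_out = η·P_in = 0.874 × 25612 = 22385 W
n = n_s = 120×60/2 = 3600 rpm (synchronous)
ω = 2π×3600/60 = 377 rad/s
τ = P_out/ω = 22385/377 = 59.4 N·m

59.4 N·m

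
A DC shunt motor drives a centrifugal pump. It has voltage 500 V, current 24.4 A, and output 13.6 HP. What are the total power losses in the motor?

2050 W

P_in = V·I = 500×24.4 = 12200 W
P_out = 13.6×746 = 10146 W
Losses = P_in − P_out = 12200 − 10146 = 2054 W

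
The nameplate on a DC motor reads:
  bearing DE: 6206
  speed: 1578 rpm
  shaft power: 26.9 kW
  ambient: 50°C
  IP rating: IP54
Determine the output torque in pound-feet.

ω = 2π × 1578/60 = 165.2 rad/s
τ = P/ω = 26900/165.2 = 162.8 N·m
In lb·ft: 162.8/1.356 = 120 lb·ft

120 lb·ft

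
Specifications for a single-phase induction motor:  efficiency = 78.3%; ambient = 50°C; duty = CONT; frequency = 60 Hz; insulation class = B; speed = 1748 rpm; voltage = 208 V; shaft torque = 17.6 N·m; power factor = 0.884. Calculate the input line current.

22.4 A

ω = 2π×1748/60 = 183.1 rad/s; P_out = τω = 17.6 × 183.1 = 3223 W
P_in = P_out / η = 3223 / 0.783 = 4116 W
I = P_in / (V·cosφ) = 4116 / (208 × 0.884) = 22.4 A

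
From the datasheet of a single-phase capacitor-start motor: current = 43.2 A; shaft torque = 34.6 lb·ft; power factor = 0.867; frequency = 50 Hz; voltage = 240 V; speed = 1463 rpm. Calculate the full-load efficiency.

τ = 34.6 lb·ft × 1.356 = 46.92 N·m
ω = 2π × 1463/60 = 153.2 rad/s; P_out = τω = 46.92 × 153.2 = 7188 W
P_in = V·I·cosφ = 240 × 43.2 × 0.867 = 8989 W
η = P_out / P_in = 7188 / 8989 = 0.800 = 80.0%

80.0 %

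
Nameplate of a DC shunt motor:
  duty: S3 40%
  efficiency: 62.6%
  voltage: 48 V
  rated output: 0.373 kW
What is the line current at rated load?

12.4 A

P_out = 0.373 kW = 373 W
P_in = P_out / η = 373 / 0.626 = 596 W
I = P_in / V = 596 / 48 = 12.4 A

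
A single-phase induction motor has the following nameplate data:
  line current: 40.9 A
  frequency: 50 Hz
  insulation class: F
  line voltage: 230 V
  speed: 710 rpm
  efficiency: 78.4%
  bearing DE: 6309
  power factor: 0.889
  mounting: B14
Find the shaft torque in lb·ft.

65 lb·ft

P_in = V·I·cosφ = 230 × 40.9 × 0.889 = 8363 W
P_out = η·P_in = 0.784 × 8363 = 6557 W
n = 710 rpm
ω = 2π×710/60 = 74.35 rad/s
τ = P_out/ω = 6557/74.35 = 88.19 N·m
In lb·ft: 88.19/1.356 = 65 lb·ft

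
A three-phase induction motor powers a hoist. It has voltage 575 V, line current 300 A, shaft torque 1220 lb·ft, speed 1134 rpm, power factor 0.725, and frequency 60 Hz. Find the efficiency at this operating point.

90.7 %

τ = 1220 lb·ft × 1.356 = 1654 N·m
ω = 2π × 1134/60 = 118.8 rad/s; P_out = τω = 1654 × 118.8 = 196495 W
P_in = √3·V_L·I_L·cosφ = 1.732 × 575 × 300 × 0.725 = 216608 W
η = P_out / P_in = 196495 / 216608 = 0.907 = 90.7%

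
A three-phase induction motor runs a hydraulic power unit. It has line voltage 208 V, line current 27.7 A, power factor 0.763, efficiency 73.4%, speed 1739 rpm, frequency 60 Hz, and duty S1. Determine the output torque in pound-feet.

22.6 lb·ft

P_in = √3·V·I·cosφ = 1.732 × 208 × 27.7 × 0.763 = 7614 W
P_out = η·P_in = 0.734 × 7614 = 5589 W
n = 1739 rpm
ω = 2π×1739/60 = 182.1 rad/s
τ = P_out/ω = 5589/182.1 = 30.69 N·m
In lb·ft: 30.69/1.356 = 22.6 lb·ft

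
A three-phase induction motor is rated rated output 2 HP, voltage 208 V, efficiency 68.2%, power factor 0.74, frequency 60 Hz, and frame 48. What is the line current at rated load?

P_out = 2 × 746 = 1492 W
P_in = P_out / η = 1492 / 0.682 = 2188 W
I_L = P_in / (√3·V_L·cosφ) = 2188 / (1.732 × 208 × 0.74) = 8.21 A

8.21 A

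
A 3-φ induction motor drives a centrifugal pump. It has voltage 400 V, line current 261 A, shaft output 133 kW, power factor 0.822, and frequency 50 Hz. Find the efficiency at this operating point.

89.5 %

P_out = 133 kW = 133000 W
P_in = √3·V_L·I_L·cosφ = 1.732 × 400 × 261 × 0.822 = 148635 W
η = P_out / P_in = 133000 / 148635 = 0.895 = 89.5%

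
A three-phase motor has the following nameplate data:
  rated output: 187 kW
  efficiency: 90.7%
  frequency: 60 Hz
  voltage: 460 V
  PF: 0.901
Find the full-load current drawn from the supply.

P_out = 187 kW = 187000 W
P_in = P_out / η = 187000 / 0.907 = 206174 W
I_L = P_in / (√3·V_L·cosφ) = 206174 / (1.732 × 460 × 0.901) = 287 A

287 A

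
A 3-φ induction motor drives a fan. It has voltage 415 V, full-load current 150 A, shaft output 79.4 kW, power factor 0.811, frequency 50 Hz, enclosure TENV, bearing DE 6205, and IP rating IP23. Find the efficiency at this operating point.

P_out = 79.4 kW = 79400 W
P_in = √3·V_L·I_L·cosφ = 1.732 × 415 × 150 × 0.811 = 87440 W
η = P_out / P_in = 79400 / 87440 = 0.908 = 90.8%

90.8 %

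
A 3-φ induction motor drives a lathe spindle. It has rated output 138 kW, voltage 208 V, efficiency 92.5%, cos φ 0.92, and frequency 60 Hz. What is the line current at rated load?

450 A

P_out = 138 kW = 138000 W
P_in = P_out / η = 138000 / 0.925 = 149189 W
I_L = P_in / (√3·V_L·cosφ) = 149189 / (1.732 × 208 × 0.92) = 450 A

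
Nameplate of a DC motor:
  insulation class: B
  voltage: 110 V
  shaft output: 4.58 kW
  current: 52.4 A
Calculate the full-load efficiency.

P_out = 4.58 kW = 4580 W
P_in = V·I = 110 × 52.4 = 5764 W
η = P_out / P_in = 4580 / 5764 = 0.795 = 79.5%

79.5 %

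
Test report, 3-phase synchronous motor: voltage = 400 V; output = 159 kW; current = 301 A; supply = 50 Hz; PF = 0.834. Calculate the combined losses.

P_in = √3·V·I·cosφ = 1.732×400×301×0.834 = 173916 W
P_out = 159000 W
Losses = P_in − P_out = 173916 − 159000 = 14916 W

14.9 kW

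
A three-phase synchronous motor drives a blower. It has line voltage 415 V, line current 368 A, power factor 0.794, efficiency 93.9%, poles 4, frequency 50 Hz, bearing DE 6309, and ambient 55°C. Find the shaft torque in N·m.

1260 N·m

P_in = √3·V·I·cosφ = 1.732 × 415 × 368 × 0.794 = 210022 W
P_out = η·P_in = 0.939 × 210022 = 197211 W
n = n_s = 120×50/4 = 1500 rpm (synchronous)
ω = 2π×1500/60 = 157.1 rad/s
τ = P_out/ω = 197211/157.1 = 1260 N·m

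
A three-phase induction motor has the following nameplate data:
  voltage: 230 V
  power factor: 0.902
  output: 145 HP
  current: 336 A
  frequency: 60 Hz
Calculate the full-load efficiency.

89.6 %

P_out = 145 × 746 = 108170 W
P_in = √3·V_L·I_L·cosφ = 1.732 × 230 × 336 × 0.902 = 120732 W
η = P_out / P_in = 108170 / 120732 = 0.896 = 89.6%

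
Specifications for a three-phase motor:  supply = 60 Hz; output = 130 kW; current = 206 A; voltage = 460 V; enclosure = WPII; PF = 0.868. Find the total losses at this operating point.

12.5 kW

P_in = √3·V·I·cosφ = 1.732×460×206×0.868 = 142460 W
P_out = 130000 W
Losses = P_in − P_out = 142460 − 130000 = 12460 W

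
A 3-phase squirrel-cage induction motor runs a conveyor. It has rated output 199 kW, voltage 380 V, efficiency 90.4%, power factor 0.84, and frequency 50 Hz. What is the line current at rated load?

398 A

P_out = 199 kW = 199000 W
P_in = P_out / η = 199000 / 0.904 = 220133 W
I_L = P_in / (√3·V_L·cosφ) = 220133 / (1.732 × 380 × 0.84) = 398 A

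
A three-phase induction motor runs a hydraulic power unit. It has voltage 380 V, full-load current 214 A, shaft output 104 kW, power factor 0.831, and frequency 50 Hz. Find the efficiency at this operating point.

88.9 %

P_out = 104 kW = 104000 W
P_in = √3·V_L·I_L·cosφ = 1.732 × 380 × 214 × 0.831 = 117043 W
η = P_out / P_in = 104000 / 117043 = 0.889 = 88.9%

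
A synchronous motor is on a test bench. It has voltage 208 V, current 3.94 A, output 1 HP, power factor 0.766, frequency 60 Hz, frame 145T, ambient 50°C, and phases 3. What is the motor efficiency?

P_out = 1 × 746 = 746 W
P_in = √3·V_L·I_L·cosφ = 1.732 × 208 × 3.94 × 0.766 = 1087 W
η = P_out / P_in = 746 / 1087 = 0.686 = 68.6%

68.6 %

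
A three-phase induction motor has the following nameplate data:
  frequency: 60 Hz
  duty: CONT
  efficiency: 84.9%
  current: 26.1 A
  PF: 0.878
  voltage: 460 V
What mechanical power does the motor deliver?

15.5 kW

P_in = √3·V·I·cosφ = 1.732 × 460 × 26.1 × 0.878 = 18257 W
P_out = η·P_in = 0.849 × 18257 = 15500 W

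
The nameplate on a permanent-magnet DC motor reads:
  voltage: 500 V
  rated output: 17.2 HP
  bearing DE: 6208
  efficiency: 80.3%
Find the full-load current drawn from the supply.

32 A

P_out = 17.2 × 746 = 12831 W
P_in = P_out / η = 12831 / 0.803 = 15979 W
I = P_in / V = 15979 / 500 = 32 A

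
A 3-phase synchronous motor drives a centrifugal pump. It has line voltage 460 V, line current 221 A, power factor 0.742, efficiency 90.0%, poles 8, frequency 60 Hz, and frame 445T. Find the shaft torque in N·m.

P_in = √3·V·I·cosφ = 1.732 × 460 × 221 × 0.742 = 130648 W
P_out = η·P_in = 0.9 × 130648 = 117583 W
n = n_s = 120×60/8 = 900 rpm (synchronous)
ω = 2π×900/60 = 94.25 rad/s
τ = P_out/ω = 117583/94.25 = 1250 N·m

1250 N·m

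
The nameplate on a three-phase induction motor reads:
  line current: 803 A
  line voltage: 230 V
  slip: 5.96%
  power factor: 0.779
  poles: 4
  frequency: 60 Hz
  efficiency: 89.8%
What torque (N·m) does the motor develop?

P_in = √3·V·I·cosφ = 1.732 × 230 × 803 × 0.779 = 249189 W
P_out = η·P_in = 0.898 × 249189 = 223772 W
n_s = 120×60/4 = 1800 rpm; n = 1800×(1−0.0596) = 1693 rpm
ω = 2π×1693/60 = 177.3 rad/s
τ = P_out/ω = 223772/177.3 = 1260 N·m

1260 N·m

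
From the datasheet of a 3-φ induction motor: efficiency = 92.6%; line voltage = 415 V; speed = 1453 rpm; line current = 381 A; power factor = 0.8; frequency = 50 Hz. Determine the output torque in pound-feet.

P_in = √3·V·I·cosφ = 1.732 × 415 × 381 × 0.8 = 219084 W
P_out = η·P_in = 0.926 × 219084 = 202872 W
n = 1453 rpm
ω = 2π×1453/60 = 152.2 rad/s
τ = P_out/ω = 202872/152.2 = 1333 N·m
In lb·ft: 1333/1.356 = 983 lb·ft

983 lb·ft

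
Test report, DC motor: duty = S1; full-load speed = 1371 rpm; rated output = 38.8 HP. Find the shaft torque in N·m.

202 N·m

P_out = 38.8 × 746 = 28945 W
ω = 2π × 1371/60 = 143.6 rad/s
τ = P_out/ω = 28945/143.6 = 202 N·m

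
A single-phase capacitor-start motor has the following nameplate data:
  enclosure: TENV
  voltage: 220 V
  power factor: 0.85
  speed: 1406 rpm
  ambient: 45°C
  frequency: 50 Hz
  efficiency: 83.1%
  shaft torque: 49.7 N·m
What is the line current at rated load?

ω = 2π×1406/60 = 147.2 rad/s; P_out = τω = 49.7 × 147.2 = 7316 W
P_in = P_out / η = 7316 / 0.831 = 8804 W
I = P_in / (V·cosφ) = 8804 / (220 × 0.85) = 47.1 A

47.1 A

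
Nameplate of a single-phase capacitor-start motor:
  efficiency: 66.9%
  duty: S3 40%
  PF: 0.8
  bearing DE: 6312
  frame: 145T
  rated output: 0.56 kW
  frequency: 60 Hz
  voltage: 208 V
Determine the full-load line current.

5.03 A

P_out = 0.56 kW = 560 W
P_in = P_out / η = 560 / 0.669 = 837 W
I = P_in / (V·cosφ) = 837 / (208 × 0.8) = 5.03 A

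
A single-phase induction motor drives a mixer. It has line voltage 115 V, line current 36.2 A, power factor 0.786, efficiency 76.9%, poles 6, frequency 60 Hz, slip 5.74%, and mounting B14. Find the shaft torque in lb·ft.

15.7 lb·ft

P_in = V·I·cosφ = 115 × 36.2 × 0.786 = 3272 W
P_out = η·P_in = 0.769 × 3272 = 2516 W
n_s = 120×60/6 = 1200 rpm; n = 1200×(1−0.0574) = 1131 rpm
ω = 2π×1131/60 = 118.4 rad/s
τ = P_out/ω = 2516/118.4 = 21.25 N·m
In lb·ft: 21.25/1.356 = 15.7 lb·ft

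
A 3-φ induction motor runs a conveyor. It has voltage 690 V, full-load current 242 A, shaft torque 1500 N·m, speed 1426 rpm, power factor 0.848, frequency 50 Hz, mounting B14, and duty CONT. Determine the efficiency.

91.3 %

ω = 2π × 1426/60 = 149.3 rad/s; P_out = τω = 1500 × 149.3 = 223950 W
P_in = √3·V_L·I_L·cosφ = 1.732 × 690 × 242 × 0.848 = 245250 W
η = P_out / P_in = 223950 / 245250 = 0.913 = 91.3%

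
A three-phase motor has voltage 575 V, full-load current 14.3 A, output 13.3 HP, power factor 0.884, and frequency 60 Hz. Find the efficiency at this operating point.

78.8 %

P_out = 13.3 × 746 = 9922 W
P_in = √3·V_L·I_L·cosφ = 1.732 × 575 × 14.3 × 0.884 = 12589 W
η = P_out / P_in = 9922 / 12589 = 0.788 = 78.8%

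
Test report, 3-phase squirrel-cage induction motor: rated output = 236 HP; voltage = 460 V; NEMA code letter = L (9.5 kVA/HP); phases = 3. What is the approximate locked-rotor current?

2810 A

S_LR = 9.5 × 236 = 2242 kVA
I_LR = S_LR/(√3·V_L) = 2242000/(1.732×460) = 2810 A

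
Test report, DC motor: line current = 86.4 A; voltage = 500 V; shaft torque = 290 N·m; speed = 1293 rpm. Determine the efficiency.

90.9 %

ω = 2π × 1293/60 = 135.4 rad/s; P_out = τω = 290 × 135.4 = 39266 W
P_in = V·I = 500 × 86.4 = 43200 W
η = P_out / P_in = 39266 / 43200 = 0.909 = 90.9%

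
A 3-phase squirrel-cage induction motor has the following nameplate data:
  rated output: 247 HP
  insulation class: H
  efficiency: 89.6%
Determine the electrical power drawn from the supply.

P_out = 247 × 746 = 184262 W
P_in = P_out/η = 184262/0.896 = 205650 W = 206 kW

206 kW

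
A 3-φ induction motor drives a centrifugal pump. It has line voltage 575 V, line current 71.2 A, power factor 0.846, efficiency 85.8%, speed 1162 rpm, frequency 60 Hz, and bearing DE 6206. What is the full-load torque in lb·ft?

P_in = √3·V·I·cosφ = 1.732 × 575 × 71.2 × 0.846 = 59988 W
P_out = η·P_in = 0.858 × 59988 = 51470 W
n = 1162 rpm
ω = 2π×1162/60 = 121.7 rad/s
τ = P_out/ω = 51470/121.7 = 422.9 N·m
In lb·ft: 422.9/1.356 = 312 lb·ft

312 lb·ft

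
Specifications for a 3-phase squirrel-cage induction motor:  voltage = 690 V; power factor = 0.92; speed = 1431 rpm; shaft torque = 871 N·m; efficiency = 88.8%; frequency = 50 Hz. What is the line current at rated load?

ω = 2π×1431/60 = 149.9 rad/s; P_out = τω = 871 × 149.9 = 130563 W
P_in = P_out / η = 130563 / 0.888 = 147030 W
I_L = P_in / (√3·V_L·cosφ) = 147030 / (1.732 × 690 × 0.92) = 134 A

134 A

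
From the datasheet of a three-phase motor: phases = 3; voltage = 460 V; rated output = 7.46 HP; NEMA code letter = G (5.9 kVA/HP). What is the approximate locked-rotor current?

S_LR = 5.9 × 7.46 = 44.014 kVA
I_LR = S_LR/(√3·V_L) = 44014/(1.732×460) = 55.2 A

55.2 A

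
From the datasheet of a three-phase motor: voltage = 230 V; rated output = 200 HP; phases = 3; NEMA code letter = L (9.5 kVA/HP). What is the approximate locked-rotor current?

S_LR = 9.5 × 200 = 1900 kVA
I_LR = S_LR/(√3·V_L) = 1900000/(1.732×230) = 4770 A

4770 A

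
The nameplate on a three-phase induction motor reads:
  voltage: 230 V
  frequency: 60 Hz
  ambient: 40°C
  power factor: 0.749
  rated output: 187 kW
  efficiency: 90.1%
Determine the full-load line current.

P_out = 187 kW = 187000 W
P_in = P_out / η = 187000 / 0.901 = 207547 W
I_L = P_in / (√3·V_L·cosφ) = 207547 / (1.732 × 230 × 0.749) = 696 A

696 A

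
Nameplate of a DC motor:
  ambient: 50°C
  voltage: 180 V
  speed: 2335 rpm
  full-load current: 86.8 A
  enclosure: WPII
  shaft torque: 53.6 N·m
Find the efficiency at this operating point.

83.9 %

ω = 2π × 2335/60 = 244.5 rad/s; P_out = τω = 53.6 × 244.5 = 13105 W
P_in = V·I = 180 × 86.8 = 15624 W
η = P_out / P_in = 13105 / 15624 = 0.839 = 83.9%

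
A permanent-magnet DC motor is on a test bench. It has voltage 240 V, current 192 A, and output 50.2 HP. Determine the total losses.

8.63 kW

P_in = V·I = 240×192 = 46080 W
P_out = 50.2×746 = 37449 W
Losses = P_in − P_out = 46080 − 37449 = 8631 W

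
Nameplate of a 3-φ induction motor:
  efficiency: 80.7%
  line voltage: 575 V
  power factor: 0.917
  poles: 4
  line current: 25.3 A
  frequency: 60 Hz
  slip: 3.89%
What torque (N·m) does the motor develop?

103 N·m

P_in = √3·V·I·cosφ = 1.732 × 575 × 25.3 × 0.917 = 23105 W
P_out = η·P_in = 0.807 × 23105 = 18646 W
n_s = 120×60/4 = 1800 rpm; n = 1800×(1−0.0389) = 1730 rpm
ω = 2π×1730/60 = 181.2 rad/s
τ = P_out/ω = 18646/181.2 = 103 N·m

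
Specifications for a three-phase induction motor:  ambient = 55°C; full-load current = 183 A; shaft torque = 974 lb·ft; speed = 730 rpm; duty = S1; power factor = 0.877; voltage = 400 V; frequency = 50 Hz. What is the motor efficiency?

90.8 %

τ = 974 lb·ft × 1.356 = 1321 N·m
ω = 2π × 730/60 = 76.45 rad/s; P_out = τω = 1321 × 76.45 = 100990 W
P_in = √3·V_L·I_L·cosφ = 1.732 × 400 × 183 × 0.877 = 111188 W
η = P_out / P_in = 100990 / 111188 = 0.908 = 90.8%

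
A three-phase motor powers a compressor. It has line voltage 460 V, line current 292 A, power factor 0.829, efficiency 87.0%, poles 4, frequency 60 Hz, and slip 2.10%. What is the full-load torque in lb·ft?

P_in = √3·V·I·cosφ = 1.732 × 460 × 292 × 0.829 = 192860 W
P_out = η·P_in = 0.87 × 192860 = 167788 W
n_s = 120×60/4 = 1800 rpm; n = 1800×(1−0.021) = 1762 rpm
ω = 2π×1762/60 = 184.5 rad/s
τ = P_out/ω = 167788/184.5 = 909.4 N·m
In lb·ft: 909.4/1.356 = 671 lb·ft

671 lb·ft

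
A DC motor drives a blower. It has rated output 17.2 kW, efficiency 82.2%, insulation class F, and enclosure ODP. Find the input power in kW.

P_out = 17200 W
P_in = P_out/η = 17200/0.822 = 20925 W = 20.9 kW

20.9 kW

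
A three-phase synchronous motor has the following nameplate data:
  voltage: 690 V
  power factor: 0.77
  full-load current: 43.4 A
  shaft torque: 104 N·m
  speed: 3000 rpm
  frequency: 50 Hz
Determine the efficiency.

81.8 %

ω = 2π × 3000/60 = 314.2 rad/s; P_out = τω = 104 × 314.2 = 32677 W
P_in = √3·V_L·I_L·cosφ = 1.732 × 690 × 43.4 × 0.77 = 39937 W
η = P_out / P_in = 32677 / 39937 = 0.818 = 81.8%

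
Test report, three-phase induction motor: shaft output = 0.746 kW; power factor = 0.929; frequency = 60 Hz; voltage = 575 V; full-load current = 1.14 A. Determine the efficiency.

P_out = 0.746 kW = 746 W
P_in = √3·V_L·I_L·cosφ = 1.732 × 575 × 1.14 × 0.929 = 1055 W
η = P_out / P_in = 746 / 1055 = 0.707 = 70.7%

70.7 %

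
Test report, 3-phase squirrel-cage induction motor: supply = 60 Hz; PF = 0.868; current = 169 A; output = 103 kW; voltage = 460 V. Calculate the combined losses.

P_in = √3·V·I·cosφ = 1.732×460×169×0.868 = 116872 W
P_out = 103000 W
Losses = P_in − P_out = 116872 − 103000 = 13872 W

13.9 kW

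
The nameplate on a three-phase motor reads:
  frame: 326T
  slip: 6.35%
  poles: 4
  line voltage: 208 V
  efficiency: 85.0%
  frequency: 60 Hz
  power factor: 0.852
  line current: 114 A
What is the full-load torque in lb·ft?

124 lb·ft

P_in = √3·V·I·cosφ = 1.732 × 208 × 114 × 0.852 = 34991 W
P_out = η·P_in = 0.85 × 34991 = 29742 W
n_s = 120×60/4 = 1800 rpm; n = 1800×(1−0.0635) = 1686 rpm
ω = 2π×1686/60 = 176.6 rad/s
τ = P_out/ω = 29742/176.6 = 168.4 N·m
In lb·ft: 168.4/1.356 = 124 lb·ft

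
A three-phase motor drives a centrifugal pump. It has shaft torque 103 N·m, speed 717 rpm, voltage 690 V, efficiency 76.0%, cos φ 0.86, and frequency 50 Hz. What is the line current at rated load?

9.9 A

ω = 2π×717/60 = 75.08 rad/s; P_out = τω = 103 × 75.08 = 7733 W
P_in = P_out / η = 7733 / 0.760 = 10175 W
I_L = P_in / (√3·V_L·cosφ) = 10175 / (1.732 × 690 × 0.86) = 9.9 A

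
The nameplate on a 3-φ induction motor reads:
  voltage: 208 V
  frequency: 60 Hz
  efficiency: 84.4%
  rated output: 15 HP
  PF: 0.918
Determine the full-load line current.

40.1 A

P_out = 15 × 746 = 11190 W
P_in = P_out / η = 11190 / 0.844 = 13258 W
I_L = P_in / (√3·V_L·cosφ) = 13258 / (1.732 × 208 × 0.918) = 40.1 A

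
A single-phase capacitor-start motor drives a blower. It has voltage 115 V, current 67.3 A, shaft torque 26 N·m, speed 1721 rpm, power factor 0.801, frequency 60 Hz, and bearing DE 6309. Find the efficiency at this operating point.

75.6 %

ω = 2π × 1721/60 = 180.2 rad/s; P_out = τω = 26 × 180.2 = 4685 W
P_in = V·I·cosφ = 115 × 67.3 × 0.801 = 6199 W
η = P_out / P_in = 4685 / 6199 = 0.756 = 75.6%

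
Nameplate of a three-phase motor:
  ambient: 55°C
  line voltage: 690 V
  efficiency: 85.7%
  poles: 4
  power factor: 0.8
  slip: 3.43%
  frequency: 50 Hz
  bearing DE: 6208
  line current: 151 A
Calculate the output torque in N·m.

816 N·m

P_in = √3·V·I·cosφ = 1.732 × 690 × 151 × 0.8 = 144366 W
P_out = η·P_in = 0.857 × 144366 = 123722 W
n_s = 120×50/4 = 1500 rpm; n = 1500×(1−0.0343) = 1449 rpm
ω = 2π×1449/60 = 151.7 rad/s
τ = P_out/ω = 123722/151.7 = 816 N·m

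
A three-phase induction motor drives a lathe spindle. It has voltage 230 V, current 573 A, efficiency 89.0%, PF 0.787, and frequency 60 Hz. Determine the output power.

160 kW

P_in = √3·V·I·cosφ = 1.732 × 230 × 573 × 0.787 = 179641 W
P_out = η·P_in = 0.89 × 179641 = 159880 W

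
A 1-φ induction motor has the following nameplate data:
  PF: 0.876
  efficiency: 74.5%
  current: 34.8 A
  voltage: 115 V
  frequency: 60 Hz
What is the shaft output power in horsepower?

P_in = V·I·cosφ = 115 × 34.8 × 0.876 = 3506 W
P_out = η·P_in = 0.745 × 3506 = 2612 W
= 2612/746 = 3.5 HP

3.5 HP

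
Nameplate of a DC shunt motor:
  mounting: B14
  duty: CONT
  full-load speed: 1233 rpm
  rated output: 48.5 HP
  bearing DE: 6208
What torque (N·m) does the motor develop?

P_out = 48.5 × 746 = 36181 W
ω = 2π × 1233/60 = 129.1 rad/s
τ = P_out/ω = 36181/129.1 = 280 N·m

280 N·m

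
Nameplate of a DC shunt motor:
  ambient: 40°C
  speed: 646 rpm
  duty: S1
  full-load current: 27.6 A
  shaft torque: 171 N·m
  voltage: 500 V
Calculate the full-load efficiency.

ω = 2π × 646/60 = 67.65 rad/s; P_out = τω = 171 × 67.65 = 11568 W
P_in = V·I = 500 × 27.6 = 13800 W
η = P_out / P_in = 11568 / 13800 = 0.838 = 83.8%

83.8 %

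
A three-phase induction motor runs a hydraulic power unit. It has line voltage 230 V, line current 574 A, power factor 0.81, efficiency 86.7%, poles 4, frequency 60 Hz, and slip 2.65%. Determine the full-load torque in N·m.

P_in = √3·V·I·cosφ = 1.732 × 230 × 574 × 0.81 = 185213 W
P_out = η·P_in = 0.867 × 185213 = 160580 W
n_s = 120×60/4 = 1800 rpm; n = 1800×(1−0.0265) = 1752 rpm
ω = 2π×1752/60 = 183.5 rad/s
τ = P_out/ω = 160580/183.5 = 875 N·m

875 N·m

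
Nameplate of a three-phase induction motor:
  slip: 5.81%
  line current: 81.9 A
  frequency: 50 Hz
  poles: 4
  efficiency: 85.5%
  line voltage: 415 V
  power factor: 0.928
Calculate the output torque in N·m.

316 N·m

P_in = √3·V·I·cosφ = 1.732 × 415 × 81.9 × 0.928 = 54630 W
P_out = η·P_in = 0.855 × 54630 = 46709 W
n_s = 120×50/4 = 1500 rpm; n = 1500×(1−0.0581) = 1413 rpm
ω = 2π×1413/60 = 148 rad/s
τ = P_out/ω = 46709/148 = 316 N·m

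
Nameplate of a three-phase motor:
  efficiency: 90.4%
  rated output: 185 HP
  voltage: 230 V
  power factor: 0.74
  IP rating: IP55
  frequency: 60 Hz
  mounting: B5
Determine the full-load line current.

518 A

P_out = 185 × 746 = 138010 W
P_in = P_out / η = 138010 / 0.904 = 152666 W
I_L = P_in / (√3·V_L·cosφ) = 152666 / (1.732 × 230 × 0.74) = 518 A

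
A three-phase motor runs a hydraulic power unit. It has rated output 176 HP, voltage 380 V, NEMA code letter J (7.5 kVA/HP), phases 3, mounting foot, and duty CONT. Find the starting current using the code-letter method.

S_LR = 7.5 × 176 = 1320 kVA
I_LR = S_LR/(√3·V_L) = 1320000/(1.732×380) = 2010 A

2010 A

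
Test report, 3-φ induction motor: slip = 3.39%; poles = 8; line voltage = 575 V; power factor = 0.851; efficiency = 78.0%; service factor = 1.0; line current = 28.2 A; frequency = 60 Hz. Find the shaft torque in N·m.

P_in = √3·V·I·cosφ = 1.732 × 575 × 28.2 × 0.851 = 23900 W
P_out = η·P_in = 0.78 × 23900 = 18642 W
n_s = 120×60/8 = 900 rpm; n = 900×(1−0.0339) = 869 rpm
ω = 2π×869/60 = 91 rad/s
τ = P_out/ω = 18642/91 = 205 N·m

205 N·m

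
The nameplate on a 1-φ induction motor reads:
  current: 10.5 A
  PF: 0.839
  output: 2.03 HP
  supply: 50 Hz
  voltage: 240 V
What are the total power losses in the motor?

P_in = V·I·cosφ = 240×10.5×0.839 = 2114 W
P_out = 2.03×746 = 1514 W
Losses = P_in − P_out = 2114 − 1514 = 600 W

600 W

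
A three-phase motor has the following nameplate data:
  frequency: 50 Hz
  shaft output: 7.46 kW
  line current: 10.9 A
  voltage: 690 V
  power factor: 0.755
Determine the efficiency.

75.9 %

P_out = 7.46 kW = 7460 W
P_in = √3·V_L·I_L·cosφ = 1.732 × 690 × 10.9 × 0.755 = 9835 W
η = P_out / P_in = 7460 / 9835 = 0.759 = 75.9%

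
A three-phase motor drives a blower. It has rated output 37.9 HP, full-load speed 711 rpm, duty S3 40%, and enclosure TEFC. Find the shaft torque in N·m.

380 N·m

P_out = 37.9 × 746 = 28273 W
ω = 2π × 711/60 = 74.46 rad/s
τ = P_out/ω = 28273/74.46 = 380 N·m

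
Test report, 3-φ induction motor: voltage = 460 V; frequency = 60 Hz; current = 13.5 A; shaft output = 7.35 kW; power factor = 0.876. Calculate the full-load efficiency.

P_out = 7.35 kW = 7350 W
P_in = √3·V_L·I_L·cosφ = 1.732 × 460 × 13.5 × 0.876 = 9422 W
η = P_out / P_in = 7350 / 9422 = 0.780 = 78.0%

78.0 %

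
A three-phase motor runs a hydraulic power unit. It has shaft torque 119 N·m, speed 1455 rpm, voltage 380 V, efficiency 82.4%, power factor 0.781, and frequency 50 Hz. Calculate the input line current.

ω = 2π×1455/60 = 152.4 rad/s; P_out = τω = 119 × 152.4 = 18136 W
P_in = P_out / η = 18136 / 0.824 = 22010 W
I_L = P_in / (√3·V_L·cosφ) = 22010 / (1.732 × 380 × 0.781) = 42.8 A

42.8 A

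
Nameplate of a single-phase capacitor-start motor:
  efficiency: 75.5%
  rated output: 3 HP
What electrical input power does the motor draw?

P_out = 3 × 746 = 2238 W
P_in = P_out/η = 2238/0.755 = 2964 W = 2.96 kW

2.96 kW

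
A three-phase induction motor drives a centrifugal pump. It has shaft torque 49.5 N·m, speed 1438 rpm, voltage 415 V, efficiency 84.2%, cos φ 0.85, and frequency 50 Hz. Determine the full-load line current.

ω = 2π×1438/60 = 150.6 rad/s; P_out = τω = 49.5 × 150.6 = 7455 W
P_in = P_out / η = 7455 / 0.842 = 8854 W
I_L = P_in / (√3·V_L·cosφ) = 8854 / (1.732 × 415 × 0.85) = 14.5 A

14.5 A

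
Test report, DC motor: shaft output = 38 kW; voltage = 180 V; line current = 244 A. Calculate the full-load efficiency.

86.5 %

P_out = 38 kW = 38000 W
P_in = V·I = 180 × 244 = 43920 W
η = P_out / P_in = 38000 / 43920 = 0.865 = 86.5%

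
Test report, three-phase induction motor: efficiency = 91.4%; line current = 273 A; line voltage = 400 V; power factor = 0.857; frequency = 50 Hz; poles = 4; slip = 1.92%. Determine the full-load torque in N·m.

962 N·m

P_in = √3·V·I·cosφ = 1.732 × 400 × 273 × 0.857 = 162088 W
P_out = η·P_in = 0.914 × 162088 = 148148 W
n_s = 120×50/4 = 1500 rpm; n = 1500×(1−0.0192) = 1471 rpm
ω = 2π×1471/60 = 154 rad/s
τ = P_out/ω = 148148/154 = 962 N·m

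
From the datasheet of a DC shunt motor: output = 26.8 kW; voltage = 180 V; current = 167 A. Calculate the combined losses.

P_in = V·I = 180×167 = 30060 W
P_out = 26800 W
Losses = P_in − P_out = 30060 − 26800 = 3260 W

3.26 kW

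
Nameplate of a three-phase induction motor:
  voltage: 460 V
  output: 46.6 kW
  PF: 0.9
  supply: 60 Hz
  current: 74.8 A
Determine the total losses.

7040 W

P_in = √3·V·I·cosφ = 1.732×460×74.8×0.9 = 53635 W
P_out = 46600 W
Losses = P_in − P_out = 53635 − 46600 = 7035 W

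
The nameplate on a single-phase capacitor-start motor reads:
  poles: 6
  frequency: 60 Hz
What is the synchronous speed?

n_s = 120f/p = 120×60/6 = 1200 rpm

1200 rpm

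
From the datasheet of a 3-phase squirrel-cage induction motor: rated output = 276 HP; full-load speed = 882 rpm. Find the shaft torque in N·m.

P_out = 276 × 746 = 205896 W
ω = 2π × 882/60 = 92.36 rad/s
τ = P_out/ω = 205896/92.36 = 2230 N·m

2230 N·m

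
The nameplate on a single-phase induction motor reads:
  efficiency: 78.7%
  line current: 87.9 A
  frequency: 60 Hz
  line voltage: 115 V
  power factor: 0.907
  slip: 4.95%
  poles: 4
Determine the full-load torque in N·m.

P_in = V·I·cosφ = 115 × 87.9 × 0.907 = 9168 W
P_out = η·P_in = 0.787 × 9168 = 7215 W
n_s = 120×60/4 = 1800 rpm; n = 1800×(1−0.0495) = 1711 rpm
ω = 2π×1711/60 = 179.2 rad/s
τ = P_out/ω = 7215/179.2 = 40.3 N·m

40.3 N·m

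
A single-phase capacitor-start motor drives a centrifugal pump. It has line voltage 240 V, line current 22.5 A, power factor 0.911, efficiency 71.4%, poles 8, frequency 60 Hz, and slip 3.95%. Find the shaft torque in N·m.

38.8 N·m

P_in = V·I·cosφ = 240 × 22.5 × 0.911 = 4919 W
P_out = η·P_in = 0.714 × 4919 = 3512 W
n_s = 120×60/8 = 900 rpm; n = 900×(1−0.0395) = 864 rpm
ω = 2π×864/60 = 90.48 rad/s
τ = P_out/ω = 3512/90.48 = 38.8 N·m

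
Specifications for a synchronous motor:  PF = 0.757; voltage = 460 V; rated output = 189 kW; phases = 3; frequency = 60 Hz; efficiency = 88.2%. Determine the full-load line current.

P_out = 189 kW = 189000 W
P_in = P_out / η = 189000 / 0.882 = 214286 W
I_L = P_in / (√3·V_L·cosφ) = 214286 / (1.732 × 460 × 0.757) = 355 A

355 A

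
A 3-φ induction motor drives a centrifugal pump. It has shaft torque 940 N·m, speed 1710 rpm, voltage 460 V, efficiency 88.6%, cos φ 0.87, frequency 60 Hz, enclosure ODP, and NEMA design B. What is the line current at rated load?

ω = 2π×1710/60 = 179.1 rad/s; P_out = τω = 940 × 179.1 = 168354 W
P_in = P_out / η = 168354 / 0.886 = 190016 W
I_L = P_in / (√3·V_L·cosφ) = 190016 / (1.732 × 460 × 0.87) = 274 A

274 A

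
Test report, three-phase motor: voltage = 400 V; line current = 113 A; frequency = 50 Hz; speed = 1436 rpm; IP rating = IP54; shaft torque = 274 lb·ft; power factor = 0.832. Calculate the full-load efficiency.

85.8 %

τ = 274 lb·ft × 1.356 = 371.5 N·m
ω = 2π × 1436/60 = 150.4 rad/s; P_out = τω = 371.5 × 150.4 = 55874 W
P_in = √3·V_L·I_L·cosφ = 1.732 × 400 × 113 × 0.832 = 65134 W
η = P_out / P_in = 55874 / 65134 = 0.858 = 85.8%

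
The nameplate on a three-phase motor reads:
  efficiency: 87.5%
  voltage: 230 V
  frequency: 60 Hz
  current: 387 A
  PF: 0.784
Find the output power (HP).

P_in = √3·V·I·cosφ = 1.732 × 230 × 387 × 0.784 = 120866 W
P_out = η·P_in = 0.875 × 120866 = 105758 W
= 105758/746 = 142 HP

142 HP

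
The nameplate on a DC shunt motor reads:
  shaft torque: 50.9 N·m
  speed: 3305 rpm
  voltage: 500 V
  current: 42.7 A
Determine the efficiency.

ω = 2π × 3305/60 = 346.1 rad/s; P_out = τω = 50.9 × 346.1 = 17616 W
P_in = V·I = 500 × 42.7 = 21350 W
η = P_out / P_in = 17616 / 21350 = 0.825 = 82.5%

82.5 %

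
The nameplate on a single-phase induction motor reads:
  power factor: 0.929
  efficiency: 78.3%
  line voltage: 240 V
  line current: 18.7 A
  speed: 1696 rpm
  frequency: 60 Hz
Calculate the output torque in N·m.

18.4 N·m

P_in = V·I·cosφ = 240 × 18.7 × 0.929 = 4169 W
P_out = η·P_in = 0.783 × 4169 = 3264 W
n = 1696 rpm
ω = 2π×1696/60 = 177.6 rad/s
τ = P_out/ω = 3264/177.6 = 18.4 N·m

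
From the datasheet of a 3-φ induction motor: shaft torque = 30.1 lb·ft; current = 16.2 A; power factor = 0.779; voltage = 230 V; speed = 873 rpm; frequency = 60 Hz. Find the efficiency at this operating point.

τ = 30.1 lb·ft × 1.356 = 40.82 N·m
ω = 2π × 873/60 = 91.42 rad/s; P_out = τω = 40.82 × 91.42 = 3732 W
P_in = √3·V_L·I_L·cosφ = 1.732 × 230 × 16.2 × 0.779 = 5027 W
η = P_out / P_in = 3732 / 5027 = 0.742 = 74.2%

74.2 %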